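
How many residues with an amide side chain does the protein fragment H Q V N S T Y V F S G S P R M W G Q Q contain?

4

Only N (asparagine) and Q (glutamine) carry a side-chain carboxamide.
Matching residues: Q2, N4, Q18, Q19.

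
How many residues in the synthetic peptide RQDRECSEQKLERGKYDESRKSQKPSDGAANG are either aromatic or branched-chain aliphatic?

Aromatic: F, W, Y. Branched-chain aliphatic: I, L, V.
Aromatic residues here: Y16 (1).
Branched-chain aliphatic residues here: L11 (1).
The two groups share no amino acid, so total = 1 + 1 = 2.

2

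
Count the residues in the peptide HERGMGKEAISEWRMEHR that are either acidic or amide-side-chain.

4

Acidic: D, E. Amide-side-chain: N, Q.
Acidic residues here: E2, E8, E12, E16 (4).
Amide-side-chain residues here: none (0).
The two groups share no amino acid, so total = 4 + 0 = 4.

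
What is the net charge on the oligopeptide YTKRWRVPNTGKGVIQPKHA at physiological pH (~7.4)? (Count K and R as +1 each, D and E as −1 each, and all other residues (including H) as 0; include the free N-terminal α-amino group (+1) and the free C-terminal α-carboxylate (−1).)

Positive (K, R): K3, R4, R6, K12, K18 → +5.
Negative (D, E): none → −0.
The N-terminus (+1) and C-terminus (−1) cancel.
Net charge = (+5) + (−0) = +5.

+5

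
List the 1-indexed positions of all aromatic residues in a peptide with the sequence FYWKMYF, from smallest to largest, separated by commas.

F, W, and Y each carry an aromatic ring on the side chain.
Matching residues: F1, Y2, W3, Y6, F7.

1, 2, 3, 6, 7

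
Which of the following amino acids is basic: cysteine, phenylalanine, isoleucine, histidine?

histidine

The basic amino acids are Lys (K), Arg (R), and His (H).
Of the listed options, only histidine belongs to this group.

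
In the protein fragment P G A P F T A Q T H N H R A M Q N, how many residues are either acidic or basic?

3

Acidic: D, E. Basic: H, K, R.
Acidic residues here: none (0).
Basic residues here: H10, H12, R13 (3).
The two groups share no amino acid, so total = 0 + 3 = 3.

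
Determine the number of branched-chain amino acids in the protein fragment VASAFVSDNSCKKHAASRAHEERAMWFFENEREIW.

Valine (V), leucine (L), and isoleucine (I) are the branched-chain amino acids.
Matching residues: V1, V6, I34.

3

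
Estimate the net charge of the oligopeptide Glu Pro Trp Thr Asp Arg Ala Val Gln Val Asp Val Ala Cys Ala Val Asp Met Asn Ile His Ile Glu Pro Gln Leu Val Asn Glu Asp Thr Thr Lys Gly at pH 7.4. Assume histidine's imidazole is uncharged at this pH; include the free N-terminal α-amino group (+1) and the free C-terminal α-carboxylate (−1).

-5

At pH ~7.4 the Lys and Arg side chains are protonated (+1), the Asp and Glu side chains are deprotonated (−1), and with His taken as neutral all other side chains carry no charge.
Positive (K, R): Arg6, Lys33 → +2.
Negative (D, E): Glu1, Asp5, Asp11, Asp17, Glu23, Glu29, Asp30 → −7.
The N-terminus (+1) and C-terminus (−1) cancel.
Net charge = (+2) + (−7) = −5.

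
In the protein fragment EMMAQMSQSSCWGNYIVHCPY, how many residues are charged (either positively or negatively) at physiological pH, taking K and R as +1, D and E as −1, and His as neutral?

1

Charged side chains at pH ~7.4: K, R (positive); D, E (negative).
Matching residues: E1.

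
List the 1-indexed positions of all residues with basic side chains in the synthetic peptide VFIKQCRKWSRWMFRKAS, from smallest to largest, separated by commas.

4, 7, 8, 11, 15, 16

Lysine (K), arginine (R), and histidine (H) have basic, nitrogen-containing side chains.
Matching residues: K4, R7, K8, R11, R15, K16.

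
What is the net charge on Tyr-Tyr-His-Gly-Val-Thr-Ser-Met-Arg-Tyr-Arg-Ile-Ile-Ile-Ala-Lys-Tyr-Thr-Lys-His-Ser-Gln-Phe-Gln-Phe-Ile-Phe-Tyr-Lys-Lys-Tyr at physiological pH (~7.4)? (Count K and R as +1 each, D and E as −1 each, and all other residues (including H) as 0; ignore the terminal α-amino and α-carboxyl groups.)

Positive (K, R): Arg9, Arg11, Lys16, Lys19, Lys29, Lys30 → +6.
Negative (D, E): none → −0.
Net charge = (+6) + (−0) = +6.

+6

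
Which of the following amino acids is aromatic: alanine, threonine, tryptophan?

F, W, and Y each carry an aromatic ring on the side chain.
Of the listed options, only tryptophan belongs to this group.

tryptophan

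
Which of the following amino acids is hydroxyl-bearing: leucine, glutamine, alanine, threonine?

Serine (S), threonine (T), and tyrosine (Y) each carry a hydroxyl group on the side chain.
Of the listed options, only threonine belongs to this group.

threonine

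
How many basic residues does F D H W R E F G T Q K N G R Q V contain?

4

Lysine (K), arginine (R), and histidine (H) have basic, nitrogen-containing side chains.
Matching residues: H3, R5, K11, R14.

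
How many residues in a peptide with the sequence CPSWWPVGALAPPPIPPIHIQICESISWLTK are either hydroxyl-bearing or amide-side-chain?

5

Hydroxyl-bearing: S, T, Y. Amide-side-chain: N, Q.
Hydroxyl-bearing residues here: S3, S25, S27, T30 (4).
Amide-side-chain residues here: Q21 (1).
The two groups share no amino acid, so total = 4 + 1 = 5.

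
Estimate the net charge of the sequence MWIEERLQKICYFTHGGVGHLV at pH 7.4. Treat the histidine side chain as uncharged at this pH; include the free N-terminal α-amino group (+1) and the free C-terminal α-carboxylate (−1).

0

At pH ~7.4 the Lys and Arg side chains are protonated (+1), the Asp and Glu side chains are deprotonated (−1), and with His taken as neutral all other side chains carry no charge.
Positive (K, R): R6, K9 → +2.
Negative (D, E): E4, E5 → −2.
The N-terminus (+1) and C-terminus (−1) cancel.
Net charge = (+2) + (−2) = 0.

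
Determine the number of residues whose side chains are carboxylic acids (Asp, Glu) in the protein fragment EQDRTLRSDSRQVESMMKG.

Matching residues: E1, D3, D9, E14.

4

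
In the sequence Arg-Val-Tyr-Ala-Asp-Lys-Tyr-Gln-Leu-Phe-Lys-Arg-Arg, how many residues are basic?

5

K, R, and H are the three residues with basic side chains (ε-amine, guanidinium, and imidazole respectively).
Matching residues: Arg1, Lys6, Lys11, Arg12, Arg13.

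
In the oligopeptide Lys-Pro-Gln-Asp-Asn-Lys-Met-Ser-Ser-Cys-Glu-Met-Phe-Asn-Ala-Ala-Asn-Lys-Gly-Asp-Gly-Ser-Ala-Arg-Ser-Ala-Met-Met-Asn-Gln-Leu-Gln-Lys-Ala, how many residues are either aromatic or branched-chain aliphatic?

2

Aromatic: F, W, Y. Branched-chain aliphatic: I, L, V.
Aromatic residues here: Phe13 (1).
Branched-chain aliphatic residues here: Leu31 (1).
The two groups share no amino acid, so total = 1 + 1 = 2.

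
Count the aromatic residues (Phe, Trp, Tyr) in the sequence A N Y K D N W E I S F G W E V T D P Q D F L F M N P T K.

Matching residues: Y3, W7, F11, W13, F21, F23.

6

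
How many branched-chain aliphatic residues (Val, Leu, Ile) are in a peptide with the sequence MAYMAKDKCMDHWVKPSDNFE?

1

Matching residues: V14.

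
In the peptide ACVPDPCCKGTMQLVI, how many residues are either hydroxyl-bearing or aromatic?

1

Hydroxyl-bearing: S, T, Y. Aromatic: F, W, Y.
Hydroxyl-bearing residues here: T11 (1).
Aromatic residues here: none (0).
(Y belongs to both groups, but none appear in this sequence.) Total = 1 + 0 = 1.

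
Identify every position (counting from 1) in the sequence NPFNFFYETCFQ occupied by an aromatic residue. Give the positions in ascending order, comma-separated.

3, 5, 6, 7, 11

Phenylalanine (F), tryptophan (W), and tyrosine (Y) have aromatic ring side chains.
Matching residues: F3, F5, F6, Y7, F11.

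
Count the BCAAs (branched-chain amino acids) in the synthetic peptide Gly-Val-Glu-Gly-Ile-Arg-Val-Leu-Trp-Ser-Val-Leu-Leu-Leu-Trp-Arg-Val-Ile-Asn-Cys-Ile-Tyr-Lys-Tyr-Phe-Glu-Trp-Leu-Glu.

The BCAAs are Val, Leu, and Ile — aliphatic side chains with a branch point.
Matching residues: Val2, Ile5, Val7, Leu8, Val11, Leu12, Leu13, Leu14, Val17, Ile18, Ile21, Leu28.

12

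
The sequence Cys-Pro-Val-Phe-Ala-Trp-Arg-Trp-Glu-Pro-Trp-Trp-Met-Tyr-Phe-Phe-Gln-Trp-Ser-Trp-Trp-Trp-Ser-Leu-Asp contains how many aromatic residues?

Phenylalanine (F), tryptophan (W), and tyrosine (Y) have aromatic ring side chains.
Matching residues: Phe4, Trp6, Trp8, Trp11, Trp12, Tyr14, Phe15, Phe16, Trp18, Trp20, Trp21, Trp22.

12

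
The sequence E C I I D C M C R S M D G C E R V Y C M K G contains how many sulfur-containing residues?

The sulfur-bearing residues are cysteine (–SH) and methionine (–S–CH₃).
Matching residues: C2, C6, M7, C8, M11, C14, C19, M20.

8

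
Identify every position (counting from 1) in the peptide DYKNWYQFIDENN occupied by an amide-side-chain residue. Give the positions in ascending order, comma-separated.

Matching residues: N4, Q7, N12, N13.

4, 7, 12, 13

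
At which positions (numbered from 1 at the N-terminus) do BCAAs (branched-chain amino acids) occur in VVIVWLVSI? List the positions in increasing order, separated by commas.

Valine (V), leucine (L), and isoleucine (I) are the branched-chain amino acids.
Matching residues: V1, V2, I3, V4, L6, V7, I9.

1, 2, 3, 4, 6, 7, 9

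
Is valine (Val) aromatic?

No

The aromatic amino acids are Phe (F, benzyl), Trp (W, indole), and Tyr (Y, phenol).
Valine is not in this group.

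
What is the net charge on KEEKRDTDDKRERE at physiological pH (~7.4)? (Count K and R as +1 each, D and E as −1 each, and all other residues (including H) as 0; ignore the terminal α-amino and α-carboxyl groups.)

-1

Positive (K, R): K1, K4, R5, K10, R11, R13 → +6.
Negative (D, E): E2, E3, D6, D8, D9, E12, E14 → −7.
Net charge = (+6) + (−7) = −1.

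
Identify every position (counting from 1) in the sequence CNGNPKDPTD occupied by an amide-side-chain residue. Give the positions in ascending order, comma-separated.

Only N (asparagine) and Q (glutamine) carry a side-chain carboxamide.
Matching residues: N2, N4.

2, 4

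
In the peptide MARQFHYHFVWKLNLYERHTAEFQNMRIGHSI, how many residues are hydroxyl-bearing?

4

S, T, and Y are the three residues with a side-chain hydroxyl.
Matching residues: Y7, Y16, T20, S31.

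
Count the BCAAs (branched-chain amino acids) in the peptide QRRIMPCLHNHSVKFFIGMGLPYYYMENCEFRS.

5

V, L, and I make up the branched-chain aliphatic group.
Matching residues: I4, L8, V13, I17, L21.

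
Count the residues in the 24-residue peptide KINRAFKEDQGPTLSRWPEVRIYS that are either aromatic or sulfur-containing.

3

Aromatic: F, W, Y. Sulfur-containing: C, M.
Aromatic residues here: F6, W17, Y23 (3).
Sulfur-containing residues here: none (0).
The two groups share no amino acid, so total = 3 + 0 = 3.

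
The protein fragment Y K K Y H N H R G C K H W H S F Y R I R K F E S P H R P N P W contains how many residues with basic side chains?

The basic amino acids are Lys (K), Arg (R), and His (H).
Matching residues: K2, K3, H5, H7, R8, K11, H12, H14, R18, R20, K21, H26, R27.

13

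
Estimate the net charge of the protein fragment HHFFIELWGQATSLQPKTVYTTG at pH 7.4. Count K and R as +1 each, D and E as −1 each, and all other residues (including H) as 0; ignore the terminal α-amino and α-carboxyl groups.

0

Positive (K, R): K17 → +1.
Negative (D, E): E6 → −1.
Net charge = (+1) + (−1) = 0.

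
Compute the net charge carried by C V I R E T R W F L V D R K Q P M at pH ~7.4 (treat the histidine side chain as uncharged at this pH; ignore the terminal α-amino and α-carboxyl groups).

+2

At pH ~7.4 the Lys and Arg side chains are protonated (+1), the Asp and Glu side chains are deprotonated (−1), and with His taken as neutral all other side chains carry no charge.
Positive (K, R): R4, R7, R13, K14 → +4.
Negative (D, E): E5, D12 → −2.
Net charge = (+4) + (−2) = +2.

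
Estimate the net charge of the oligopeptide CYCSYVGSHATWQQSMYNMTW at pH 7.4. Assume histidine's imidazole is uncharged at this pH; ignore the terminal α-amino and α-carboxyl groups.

The side chains ionized at physiological pH are Lys/Arg (+1) and Asp/Glu (−1); with His treated as neutral, nothing else contributes.
Positive (K, R): none → +0.
Negative (D, E): none → −0.
Net charge = (+0) + (−0) = 0.

0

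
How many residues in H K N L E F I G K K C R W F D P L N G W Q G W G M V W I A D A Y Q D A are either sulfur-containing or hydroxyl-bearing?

Sulfur-containing: C, M. Hydroxyl-bearing: S, T, Y.
Sulfur-containing residues here: C11, M25 (2).
Hydroxyl-bearing residues here: Y32 (1).
The two groups share no amino acid, so total = 2 + 1 = 3.

3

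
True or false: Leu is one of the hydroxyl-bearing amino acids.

Serine (S), threonine (T), and tyrosine (Y) each carry a hydroxyl group on the side chain.
Leucine is not in this group.

False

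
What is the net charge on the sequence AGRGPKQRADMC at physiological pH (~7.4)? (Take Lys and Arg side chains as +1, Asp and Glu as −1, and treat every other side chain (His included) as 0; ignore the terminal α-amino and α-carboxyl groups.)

+2

Positive (K, R): R3, K6, R8 → +3.
Negative (D, E): D10 → −1.
Net charge = (+3) + (−1) = +2.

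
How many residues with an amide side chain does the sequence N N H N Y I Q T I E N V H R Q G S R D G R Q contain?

Asparagine (N) and glutamine (Q) have uncharged amide side chains.
Matching residues: N1, N2, N4, Q7, N11, Q15, Q22.

7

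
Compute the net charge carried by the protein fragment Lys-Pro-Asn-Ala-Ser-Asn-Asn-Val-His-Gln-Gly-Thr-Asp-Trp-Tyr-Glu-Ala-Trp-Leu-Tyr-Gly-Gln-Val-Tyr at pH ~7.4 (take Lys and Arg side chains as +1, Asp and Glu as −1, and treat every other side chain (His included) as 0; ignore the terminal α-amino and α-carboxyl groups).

-1

Positive (K, R): Lys1 → +1.
Negative (D, E): Asp13, Glu16 → −2.
Net charge = (+1) + (−2) = −1.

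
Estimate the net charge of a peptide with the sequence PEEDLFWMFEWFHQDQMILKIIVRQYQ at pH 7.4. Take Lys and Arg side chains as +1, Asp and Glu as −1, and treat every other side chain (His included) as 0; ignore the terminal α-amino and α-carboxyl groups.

-3

Positive (K, R): K20, R24 → +2.
Negative (D, E): E2, E3, D4, E10, D15 → −5.
Net charge = (+2) + (−5) = −3.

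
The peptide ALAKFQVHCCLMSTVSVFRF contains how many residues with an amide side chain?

The amide-side-chain residues are Asn (N) and Gln (Q).
Matching residues: Q6.

1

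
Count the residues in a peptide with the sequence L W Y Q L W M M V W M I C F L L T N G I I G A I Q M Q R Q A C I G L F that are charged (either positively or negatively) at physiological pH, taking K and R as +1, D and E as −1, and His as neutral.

Charged side chains at pH ~7.4: K, R (positive); D, E (negative).
Matching residues: R28.

1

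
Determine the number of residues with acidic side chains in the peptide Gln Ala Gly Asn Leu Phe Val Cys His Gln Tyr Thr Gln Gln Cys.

Aspartate (D) and glutamate (E) have carboxylic-acid side chains and are the acidic amino acids.
None of the 15 residues belong to this group.

0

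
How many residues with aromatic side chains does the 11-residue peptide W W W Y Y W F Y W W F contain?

The aromatic amino acids are Phe (F, benzyl), Trp (W, indole), and Tyr (Y, phenol).
Matching residues: W1, W2, W3, Y4, Y5, W6, F7, Y8, W9, W10, F11.

11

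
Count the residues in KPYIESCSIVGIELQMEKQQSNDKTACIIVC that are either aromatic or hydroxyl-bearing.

5

Aromatic: F, W, Y. Hydroxyl-bearing: S, T, Y.
Aromatic residues here: Y3 (1).
Hydroxyl-bearing residues here: Y3, S6, S8, S21, T25 (5).
Y is in both groups, so the 1 Y residue must not be double-counted.
Total = 1 + 5 − 1 = 5.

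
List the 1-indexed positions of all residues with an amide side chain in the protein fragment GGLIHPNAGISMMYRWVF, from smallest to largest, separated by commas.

7

Asparagine (N) and glutamine (Q) have uncharged amide side chains.
Matching residues: N7.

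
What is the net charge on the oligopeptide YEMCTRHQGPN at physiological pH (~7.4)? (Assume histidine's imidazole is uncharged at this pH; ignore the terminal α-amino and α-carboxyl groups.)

0

Near pH 7.4, K and R contribute +1 each, D and E contribute −1 each, and every other side chain (His included, as stated) is uncharged.
Positive (K, R): R6 → +1.
Negative (D, E): E2 → −1.
Net charge = (+1) + (−1) = 0.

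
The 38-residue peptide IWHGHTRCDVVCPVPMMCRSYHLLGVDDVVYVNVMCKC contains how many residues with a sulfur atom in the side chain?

Only Cys (C) and Met (M) have a sulfur atom in the side chain.
Matching residues: C8, C12, M16, M17, C18, M35, C36, C38.

8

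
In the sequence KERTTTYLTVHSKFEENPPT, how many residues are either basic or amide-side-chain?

5

Basic: H, K, R. Amide-side-chain: N, Q.
Basic residues here: K1, R3, H11, K13 (4).
Amide-side-chain residues here: N17 (1).
The two groups share no amino acid, so total = 4 + 1 = 5.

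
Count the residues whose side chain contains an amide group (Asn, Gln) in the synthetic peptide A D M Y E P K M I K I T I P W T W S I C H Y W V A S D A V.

0

None of the 29 residues belong to this group.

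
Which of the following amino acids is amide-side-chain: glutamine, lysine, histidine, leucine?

glutamine

Only N (asparagine) and Q (glutamine) carry a side-chain carboxamide.
Of the listed options, only glutamine belongs to this group.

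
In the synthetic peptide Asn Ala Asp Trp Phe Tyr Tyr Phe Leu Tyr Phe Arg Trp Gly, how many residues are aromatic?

The aromatic amino acids are Phe (F, benzyl), Trp (W, indole), and Tyr (Y, phenol).
Matching residues: Trp4, Phe5, Tyr6, Tyr7, Phe8, Tyr10, Phe11, Trp13.

8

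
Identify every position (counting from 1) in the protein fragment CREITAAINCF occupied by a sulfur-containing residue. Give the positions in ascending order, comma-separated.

1, 10

Matching residues: C1, C10.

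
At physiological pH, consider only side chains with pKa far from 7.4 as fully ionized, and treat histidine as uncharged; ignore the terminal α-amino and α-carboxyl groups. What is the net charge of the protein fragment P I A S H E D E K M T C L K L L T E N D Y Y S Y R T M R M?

At pH ~7.4 the Lys and Arg side chains are protonated (+1), the Asp and Glu side chains are deprotonated (−1), and with His taken as neutral all other side chains carry no charge.
Positive (K, R): K9, K14, R25, R28 → +4.
Negative (D, E): E6, D7, E8, E18, D20 → −5.
Net charge = (+4) + (−5) = −1.

-1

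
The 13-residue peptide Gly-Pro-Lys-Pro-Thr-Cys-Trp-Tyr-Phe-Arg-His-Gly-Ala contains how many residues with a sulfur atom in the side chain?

Cysteine (C, thiol) and methionine (M, thioether) are the two sulfur-containing amino acids.
Matching residues: Cys6.

1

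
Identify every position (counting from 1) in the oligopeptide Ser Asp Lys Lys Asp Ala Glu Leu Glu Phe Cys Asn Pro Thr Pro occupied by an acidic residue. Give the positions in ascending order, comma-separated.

Aspartate (D) and glutamate (E) have carboxylic-acid side chains and are the acidic amino acids.
Matching residues: Asp2, Asp5, Glu7, Glu9.

2, 5, 7, 9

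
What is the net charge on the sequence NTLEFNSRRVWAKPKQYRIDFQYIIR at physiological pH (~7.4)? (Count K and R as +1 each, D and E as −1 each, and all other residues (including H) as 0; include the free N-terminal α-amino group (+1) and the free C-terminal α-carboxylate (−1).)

Positive (K, R): R8, R9, K13, K15, R18, R26 → +6.
Negative (D, E): E4, D20 → −2.
The N-terminus (+1) and C-terminus (−1) cancel.
Net charge = (+6) + (−2) = +4.

+4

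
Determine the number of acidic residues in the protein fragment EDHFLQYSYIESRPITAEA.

4

Only D (aspartate) and E (glutamate) carry a side-chain carboxylic acid.
Matching residues: E1, D2, E11, E18.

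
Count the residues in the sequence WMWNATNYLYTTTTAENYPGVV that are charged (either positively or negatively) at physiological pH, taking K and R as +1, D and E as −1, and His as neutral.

Charged side chains at pH ~7.4: K, R (positive); D, E (negative).
Matching residues: E16.

1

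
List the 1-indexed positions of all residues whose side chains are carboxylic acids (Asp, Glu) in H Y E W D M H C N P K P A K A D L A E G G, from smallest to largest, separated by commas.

Matching residues: E3, D5, D16, E19.

3, 5, 16, 19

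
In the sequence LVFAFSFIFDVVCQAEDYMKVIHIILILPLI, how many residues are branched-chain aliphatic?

Valine (V), leucine (L), and isoleucine (I) are the branched-chain amino acids.
Matching residues: L1, V2, I8, V11, V12, V21, I22, I24, I25, L26, I27, L28, L30, I31.

14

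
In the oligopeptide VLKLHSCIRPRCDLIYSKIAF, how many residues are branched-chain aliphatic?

V, L, and I make up the branched-chain aliphatic group.
Matching residues: V1, L2, L4, I8, L14, I15, I19.

7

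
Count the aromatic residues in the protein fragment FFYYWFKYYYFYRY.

12

F, W, and Y each carry an aromatic ring on the side chain.
Matching residues: F1, F2, Y3, Y4, W5, F6, Y8, Y9, Y10, F11, Y12, Y14.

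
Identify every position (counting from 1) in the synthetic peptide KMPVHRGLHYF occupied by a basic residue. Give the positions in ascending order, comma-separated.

1, 5, 6, 9

K, R, and H are the three residues with basic side chains (ε-amine, guanidinium, and imidazole respectively).
Matching residues: K1, H5, R6, H9.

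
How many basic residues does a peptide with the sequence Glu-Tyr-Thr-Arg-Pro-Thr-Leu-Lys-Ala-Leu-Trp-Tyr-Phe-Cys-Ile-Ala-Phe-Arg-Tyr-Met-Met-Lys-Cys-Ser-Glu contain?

K, R, and H are the three residues with basic side chains (ε-amine, guanidinium, and imidazole respectively).
Matching residues: Arg4, Lys8, Arg18, Lys22.

4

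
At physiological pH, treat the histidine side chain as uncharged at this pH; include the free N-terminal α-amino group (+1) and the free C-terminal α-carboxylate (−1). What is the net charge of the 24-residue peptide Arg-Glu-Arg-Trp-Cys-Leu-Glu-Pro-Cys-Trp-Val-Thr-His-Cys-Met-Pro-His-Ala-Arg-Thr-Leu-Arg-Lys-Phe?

Near pH 7.4, K and R contribute +1 each, D and E contribute −1 each, and every other side chain (His included, as stated) is uncharged.
Positive (K, R): Arg1, Arg3, Arg19, Arg22, Lys23 → +5.
Negative (D, E): Glu2, Glu7 → −2.
The N-terminus (+1) and C-terminus (−1) cancel.
Net charge = (+5) + (−2) = +3.

+3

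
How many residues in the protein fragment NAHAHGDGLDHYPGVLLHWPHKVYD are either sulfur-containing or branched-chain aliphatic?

Sulfur-containing: C, M. Branched-chain aliphatic: I, L, V.
Sulfur-containing residues here: none (0).
Branched-chain aliphatic residues here: L9, V15, L16, L17, V23 (5).
The two groups share no amino acid, so total = 0 + 5 = 5.

5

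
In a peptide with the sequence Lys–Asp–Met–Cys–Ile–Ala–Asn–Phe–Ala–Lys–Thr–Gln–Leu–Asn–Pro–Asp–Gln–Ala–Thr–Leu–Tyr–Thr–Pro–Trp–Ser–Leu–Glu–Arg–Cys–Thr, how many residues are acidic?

3

The acidic residues are Asp (D) and Glu (E), whose side chains end in a carboxylate group.
Matching residues: Asp2, Asp16, Glu27.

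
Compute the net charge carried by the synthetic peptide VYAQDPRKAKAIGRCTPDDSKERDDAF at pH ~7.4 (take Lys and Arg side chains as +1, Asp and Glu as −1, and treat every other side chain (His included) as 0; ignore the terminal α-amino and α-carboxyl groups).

Positive (K, R): R7, K8, K10, R14, K21, R23 → +6.
Negative (D, E): D5, D18, D19, E22, D24, D25 → −6.
Net charge = (+6) + (−6) = 0.

0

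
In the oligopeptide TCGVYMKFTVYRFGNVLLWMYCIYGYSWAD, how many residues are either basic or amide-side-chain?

3

Basic: H, K, R. Amide-side-chain: N, Q.
Basic residues here: K7, R12 (2).
Amide-side-chain residues here: N15 (1).
The two groups share no amino acid, so total = 2 + 1 = 3.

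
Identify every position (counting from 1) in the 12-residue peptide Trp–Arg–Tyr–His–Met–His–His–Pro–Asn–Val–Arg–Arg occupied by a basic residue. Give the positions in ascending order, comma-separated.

The basic amino acids are Lys (K), Arg (R), and His (H).
Matching residues: Arg2, His4, His6, His7, Arg11, Arg12.

2, 4, 6, 7, 11, 12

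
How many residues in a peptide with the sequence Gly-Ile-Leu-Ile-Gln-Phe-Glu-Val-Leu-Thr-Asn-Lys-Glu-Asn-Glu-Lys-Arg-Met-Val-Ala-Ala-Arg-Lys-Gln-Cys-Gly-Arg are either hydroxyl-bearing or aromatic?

Hydroxyl-bearing: S, T, Y. Aromatic: F, W, Y.
Hydroxyl-bearing residues here: Thr10 (1).
Aromatic residues here: Phe6 (1).
(Y belongs to both groups, but none appear in this sequence.) Total = 1 + 1 = 2.

2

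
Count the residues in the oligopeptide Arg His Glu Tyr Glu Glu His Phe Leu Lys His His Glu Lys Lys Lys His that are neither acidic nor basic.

3

Acidic: D, E. Basic: K, R, H. All other residues are neither.
Matching residues: Tyr4, Phe8, Leu9.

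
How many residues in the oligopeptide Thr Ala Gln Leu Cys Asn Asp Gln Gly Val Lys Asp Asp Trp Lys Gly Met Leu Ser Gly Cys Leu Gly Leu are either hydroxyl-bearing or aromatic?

3

Hydroxyl-bearing: S, T, Y. Aromatic: F, W, Y.
Hydroxyl-bearing residues here: Thr1, Ser19 (2).
Aromatic residues here: Trp14 (1).
(Y belongs to both groups, but none appear in this sequence.) Total = 2 + 1 = 3.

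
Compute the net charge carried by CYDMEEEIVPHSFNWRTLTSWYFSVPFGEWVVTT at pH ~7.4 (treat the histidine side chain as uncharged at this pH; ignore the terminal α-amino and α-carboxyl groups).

-4

At pH ~7.4 the Lys and Arg side chains are protonated (+1), the Asp and Glu side chains are deprotonated (−1), and with His taken as neutral all other side chains carry no charge.
Positive (K, R): R16 → +1.
Negative (D, E): D3, E5, E6, E7, E29 → −5.
Net charge = (+1) + (−5) = −4.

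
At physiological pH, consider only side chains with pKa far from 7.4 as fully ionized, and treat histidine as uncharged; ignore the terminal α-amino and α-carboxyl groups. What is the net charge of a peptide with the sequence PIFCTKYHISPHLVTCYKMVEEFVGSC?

0

At pH ~7.4 the Lys and Arg side chains are protonated (+1), the Asp and Glu side chains are deprotonated (−1), and with His taken as neutral all other side chains carry no charge.
Positive (K, R): K6, K18 → +2.
Negative (D, E): E21, E22 → −2.
Net charge = (+2) + (−2) = 0.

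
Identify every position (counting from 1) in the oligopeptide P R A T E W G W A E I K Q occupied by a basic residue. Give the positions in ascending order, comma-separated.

2, 12

K, R, and H are the three residues with basic side chains (ε-amine, guanidinium, and imidazole respectively).
Matching residues: R2, K12.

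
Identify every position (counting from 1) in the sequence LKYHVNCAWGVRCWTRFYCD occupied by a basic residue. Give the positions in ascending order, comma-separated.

2, 4, 12, 16

Lysine (K), arginine (R), and histidine (H) have basic, nitrogen-containing side chains.
Matching residues: K2, H4, R12, R16.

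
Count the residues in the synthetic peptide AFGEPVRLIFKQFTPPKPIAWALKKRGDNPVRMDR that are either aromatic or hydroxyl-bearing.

Aromatic: F, W, Y. Hydroxyl-bearing: S, T, Y.
Aromatic residues here: F2, F10, F13, W21 (4).
Hydroxyl-bearing residues here: T14 (1).
(Y belongs to both groups, but none appear in this sequence.) Total = 4 + 1 = 5.

5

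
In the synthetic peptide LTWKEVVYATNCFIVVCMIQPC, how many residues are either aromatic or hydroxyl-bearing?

Aromatic: F, W, Y. Hydroxyl-bearing: S, T, Y.
Aromatic residues here: W3, Y8, F13 (3).
Hydroxyl-bearing residues here: T2, Y8, T10 (3).
Y is in both groups, so the 1 Y residue must not be double-counted.
Total = 3 + 3 − 1 = 5.

5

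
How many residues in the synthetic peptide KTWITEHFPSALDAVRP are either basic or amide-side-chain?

3

Basic: H, K, R. Amide-side-chain: N, Q.
Basic residues here: K1, H7, R16 (3).
Amide-side-chain residues here: none (0).
The two groups share no amino acid, so total = 3 + 0 = 3.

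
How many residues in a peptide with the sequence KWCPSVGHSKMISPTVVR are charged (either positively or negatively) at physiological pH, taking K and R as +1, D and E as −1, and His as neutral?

Charged side chains at pH ~7.4: K, R (positive); D, E (negative).
Matching residues: K1, K10, R18.

3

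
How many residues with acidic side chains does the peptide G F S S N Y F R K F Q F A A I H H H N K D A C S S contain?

Aspartate (D) and glutamate (E) have carboxylic-acid side chains and are the acidic amino acids.
Matching residues: D21.

1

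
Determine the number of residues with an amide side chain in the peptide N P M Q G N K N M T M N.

The amide-side-chain residues are Asn (N) and Gln (Q).
Matching residues: N1, Q4, N6, N8, N12.

5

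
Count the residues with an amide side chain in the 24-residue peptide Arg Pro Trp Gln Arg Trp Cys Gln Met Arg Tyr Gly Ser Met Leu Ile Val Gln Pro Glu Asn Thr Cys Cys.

The amide-side-chain residues are Asn (N) and Gln (Q).
Matching residues: Gln4, Gln8, Gln18, Asn21.

4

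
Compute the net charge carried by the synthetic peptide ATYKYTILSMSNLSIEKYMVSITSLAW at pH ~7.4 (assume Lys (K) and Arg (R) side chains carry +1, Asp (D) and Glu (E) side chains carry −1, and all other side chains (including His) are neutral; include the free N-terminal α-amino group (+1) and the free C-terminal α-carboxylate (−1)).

+1

Positive (K, R): K4, K17 → +2.
Negative (D, E): E16 → −1.
The N-terminus (+1) and C-terminus (−1) cancel.
Net charge = (+2) + (−1) = +1.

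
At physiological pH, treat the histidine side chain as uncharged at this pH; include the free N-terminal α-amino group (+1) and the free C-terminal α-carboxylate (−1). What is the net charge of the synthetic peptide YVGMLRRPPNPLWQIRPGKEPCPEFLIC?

At pH ~7.4 the Lys and Arg side chains are protonated (+1), the Asp and Glu side chains are deprotonated (−1), and with His taken as neutral all other side chains carry no charge.
Positive (K, R): R6, R7, R16, K19 → +4.
Negative (D, E): E20, E24 → −2.
The N-terminus (+1) and C-terminus (−1) cancel.
Net charge = (+4) + (−2) = +2.

+2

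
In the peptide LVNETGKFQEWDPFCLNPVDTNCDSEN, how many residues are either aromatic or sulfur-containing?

5

Aromatic: F, W, Y. Sulfur-containing: C, M.
Aromatic residues here: F8, W11, F14 (3).
Sulfur-containing residues here: C15, C23 (2).
The two groups share no amino acid, so total = 3 + 2 = 5.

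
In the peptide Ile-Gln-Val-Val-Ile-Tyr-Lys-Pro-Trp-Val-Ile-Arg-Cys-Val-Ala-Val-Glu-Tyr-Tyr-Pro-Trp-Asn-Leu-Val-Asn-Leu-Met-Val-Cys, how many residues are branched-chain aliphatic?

V, L, and I make up the branched-chain aliphatic group.
Matching residues: Ile1, Val3, Val4, Ile5, Val10, Ile11, Val14, Val16, Leu23, Val24, Leu26, Val28.

12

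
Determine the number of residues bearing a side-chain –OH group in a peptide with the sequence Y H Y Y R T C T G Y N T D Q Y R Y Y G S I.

11

S, T, and Y are the three residues with a side-chain hydroxyl.
Matching residues: Y1, Y3, Y4, T6, T8, Y10, T12, Y15, Y17, Y18, S20.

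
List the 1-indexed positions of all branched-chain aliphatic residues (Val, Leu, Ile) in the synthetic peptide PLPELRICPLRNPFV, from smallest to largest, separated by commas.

Matching residues: L2, L5, I7, L10, V15.

2, 5, 7, 10, 15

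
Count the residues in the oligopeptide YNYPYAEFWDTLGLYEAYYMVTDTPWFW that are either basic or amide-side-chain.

Basic: H, K, R. Amide-side-chain: N, Q.
Basic residues here: none (0).
Amide-side-chain residues here: N2 (1).
The two groups share no amino acid, so total = 0 + 1 = 1.

1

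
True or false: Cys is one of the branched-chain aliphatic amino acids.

The BCAAs are Val, Leu, and Ile — aliphatic side chains with a branch point.
Cysteine is not in this group.

False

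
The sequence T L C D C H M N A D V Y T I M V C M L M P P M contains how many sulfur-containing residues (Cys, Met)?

Matching residues: C3, C5, M7, M15, C17, M18, M20, M23.

8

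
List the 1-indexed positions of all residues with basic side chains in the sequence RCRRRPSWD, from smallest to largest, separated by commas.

1, 3, 4, 5

Lysine (K), arginine (R), and histidine (H) have basic, nitrogen-containing side chains.
Matching residues: R1, R3, R4, R5.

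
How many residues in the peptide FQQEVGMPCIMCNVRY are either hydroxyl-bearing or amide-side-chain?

4

Hydroxyl-bearing: S, T, Y. Amide-side-chain: N, Q.
Hydroxyl-bearing residues here: Y16 (1).
Amide-side-chain residues here: Q2, Q3, N13 (3).
The two groups share no amino acid, so total = 1 + 3 = 4.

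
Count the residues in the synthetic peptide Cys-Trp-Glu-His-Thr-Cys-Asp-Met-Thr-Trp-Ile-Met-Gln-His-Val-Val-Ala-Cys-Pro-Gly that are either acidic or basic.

4

Acidic: D, E. Basic: H, K, R.
Acidic residues here: Glu3, Asp7 (2).
Basic residues here: His4, His14 (2).
The two groups share no amino acid, so total = 2 + 2 = 4.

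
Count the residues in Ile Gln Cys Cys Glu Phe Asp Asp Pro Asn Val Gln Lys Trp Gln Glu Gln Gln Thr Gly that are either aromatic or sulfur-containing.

4

Aromatic: F, W, Y. Sulfur-containing: C, M.
Aromatic residues here: Phe6, Trp14 (2).
Sulfur-containing residues here: Cys3, Cys4 (2).
The two groups share no amino acid, so total = 2 + 2 = 4.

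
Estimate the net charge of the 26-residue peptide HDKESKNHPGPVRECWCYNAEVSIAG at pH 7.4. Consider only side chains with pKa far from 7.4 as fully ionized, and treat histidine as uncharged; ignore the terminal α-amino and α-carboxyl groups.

-1

Near pH 7.4, K and R contribute +1 each, D and E contribute −1 each, and every other side chain (His included, as stated) is uncharged.
Positive (K, R): K3, K6, R13 → +3.
Negative (D, E): D2, E4, E14, E21 → −4.
Net charge = (+3) + (−4) = −1.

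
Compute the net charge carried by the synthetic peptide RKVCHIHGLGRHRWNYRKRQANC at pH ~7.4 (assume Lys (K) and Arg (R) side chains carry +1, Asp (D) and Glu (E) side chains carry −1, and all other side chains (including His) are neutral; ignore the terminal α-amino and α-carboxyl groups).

Positive (K, R): R1, K2, R11, R13, R17, K18, R19 → +7.
Negative (D, E): none → −0.
Net charge = (+7) + (−0) = +7.

+7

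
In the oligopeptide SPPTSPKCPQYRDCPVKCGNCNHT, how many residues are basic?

The basic amino acids are Lys (K), Arg (R), and His (H).
Matching residues: K7, R12, K17, H23.

4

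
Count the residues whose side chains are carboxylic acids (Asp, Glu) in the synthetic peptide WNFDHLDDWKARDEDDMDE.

Matching residues: D4, D7, D8, D13, E14, D15, D16, D18, E19.

9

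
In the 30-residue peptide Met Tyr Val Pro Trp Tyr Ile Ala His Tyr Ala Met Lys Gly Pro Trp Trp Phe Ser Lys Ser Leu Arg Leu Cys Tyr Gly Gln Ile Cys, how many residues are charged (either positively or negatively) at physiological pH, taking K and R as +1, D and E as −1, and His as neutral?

Charged side chains at pH ~7.4: K, R (positive); D, E (negative).
Matching residues: Lys13, Lys20, Arg23.

3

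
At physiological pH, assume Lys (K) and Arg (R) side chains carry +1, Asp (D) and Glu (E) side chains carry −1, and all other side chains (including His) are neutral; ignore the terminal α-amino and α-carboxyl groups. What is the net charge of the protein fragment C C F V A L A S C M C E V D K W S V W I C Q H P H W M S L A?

-1

Positive (K, R): K15 → +1.
Negative (D, E): E12, D14 → −2.
Net charge = (+1) + (−2) = −1.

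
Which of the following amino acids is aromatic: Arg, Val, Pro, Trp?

Phenylalanine (F), tryptophan (W), and tyrosine (Y) have aromatic ring side chains.
Of the listed options, only Trp belongs to this group.

Trp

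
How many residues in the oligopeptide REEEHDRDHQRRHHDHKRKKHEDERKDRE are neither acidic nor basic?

1

Acidic: D, E. Basic: K, R, H. All other residues are neither.
Matching residues: Q10.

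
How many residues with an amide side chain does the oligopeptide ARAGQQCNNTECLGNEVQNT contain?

7

The amide-side-chain residues are Asn (N) and Gln (Q).
Matching residues: Q5, Q6, N8, N9, N15, Q18, N19.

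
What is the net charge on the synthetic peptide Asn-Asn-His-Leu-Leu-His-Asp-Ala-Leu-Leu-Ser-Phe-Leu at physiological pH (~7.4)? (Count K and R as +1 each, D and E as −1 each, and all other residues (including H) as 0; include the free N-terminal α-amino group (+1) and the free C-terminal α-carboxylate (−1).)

Positive (K, R): none → +0.
Negative (D, E): Asp7 → −1.
The N-terminus (+1) and C-terminus (−1) cancel.
Net charge = (+0) + (−1) = −1.

-1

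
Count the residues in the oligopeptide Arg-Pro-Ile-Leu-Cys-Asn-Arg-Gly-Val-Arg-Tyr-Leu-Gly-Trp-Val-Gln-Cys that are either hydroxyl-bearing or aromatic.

Hydroxyl-bearing: S, T, Y. Aromatic: F, W, Y.
Hydroxyl-bearing residues here: Tyr11 (1).
Aromatic residues here: Tyr11, Trp14 (2).
Y is in both groups, so the 1 Y residue must not be double-counted.
Total = 1 + 2 − 1 = 2.

2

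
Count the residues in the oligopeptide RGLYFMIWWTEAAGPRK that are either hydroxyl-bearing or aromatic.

5

Hydroxyl-bearing: S, T, Y. Aromatic: F, W, Y.
Hydroxyl-bearing residues here: Y4, T10 (2).
Aromatic residues here: Y4, F5, W8, W9 (4).
Y is in both groups, so the 1 Y residue must not be double-counted.
Total = 2 + 4 − 1 = 5.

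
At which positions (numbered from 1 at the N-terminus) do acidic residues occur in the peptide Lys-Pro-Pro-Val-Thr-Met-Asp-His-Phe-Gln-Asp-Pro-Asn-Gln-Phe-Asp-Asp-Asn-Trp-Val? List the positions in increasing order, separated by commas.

7, 11, 16, 17

Only D (aspartate) and E (glutamate) carry a side-chain carboxylic acid.
Matching residues: Asp7, Asp11, Asp16, Asp17.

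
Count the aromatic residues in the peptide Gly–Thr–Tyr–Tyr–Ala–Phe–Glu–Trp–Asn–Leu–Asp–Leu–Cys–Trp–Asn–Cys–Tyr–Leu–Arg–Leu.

The aromatic amino acids are Phe (F, benzyl), Trp (W, indole), and Tyr (Y, phenol).
Matching residues: Tyr3, Tyr4, Phe6, Trp8, Trp14, Tyr17.

6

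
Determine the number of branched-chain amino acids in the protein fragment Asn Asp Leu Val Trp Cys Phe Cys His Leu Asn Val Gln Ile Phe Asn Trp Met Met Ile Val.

7

V, L, and I make up the branched-chain aliphatic group.
Matching residues: Leu3, Val4, Leu10, Val12, Ile14, Ile20, Val21.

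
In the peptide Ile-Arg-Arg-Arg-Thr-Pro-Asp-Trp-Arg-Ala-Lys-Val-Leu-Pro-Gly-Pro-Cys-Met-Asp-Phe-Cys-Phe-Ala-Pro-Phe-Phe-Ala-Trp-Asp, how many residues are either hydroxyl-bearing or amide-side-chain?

1

Hydroxyl-bearing: S, T, Y. Amide-side-chain: N, Q.
Hydroxyl-bearing residues here: Thr5 (1).
Amide-side-chain residues here: none (0).
The two groups share no amino acid, so total = 1 + 0 = 1.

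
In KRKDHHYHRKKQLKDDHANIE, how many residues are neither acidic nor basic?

Acidic: D, E. Basic: K, R, H. All other residues are neither.
Matching residues: Y7, Q12, L13, A18, N19, I20.

6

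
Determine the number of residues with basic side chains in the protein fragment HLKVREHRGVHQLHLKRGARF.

10

K, R, and H are the three residues with basic side chains (ε-amine, guanidinium, and imidazole respectively).
Matching residues: H1, K3, R5, H7, R8, H11, H14, K16, R17, R20.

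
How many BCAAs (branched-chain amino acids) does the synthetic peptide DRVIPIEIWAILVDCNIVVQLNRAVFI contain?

13

Valine (V), leucine (L), and isoleucine (I) are the branched-chain amino acids.
Matching residues: V3, I4, I6, I8, I11, L12, V13, I17, V18, V19, L21, V25, I27.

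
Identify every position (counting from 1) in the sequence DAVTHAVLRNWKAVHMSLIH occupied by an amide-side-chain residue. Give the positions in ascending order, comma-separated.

The amide-side-chain residues are Asn (N) and Gln (Q).
Matching residues: N10.

10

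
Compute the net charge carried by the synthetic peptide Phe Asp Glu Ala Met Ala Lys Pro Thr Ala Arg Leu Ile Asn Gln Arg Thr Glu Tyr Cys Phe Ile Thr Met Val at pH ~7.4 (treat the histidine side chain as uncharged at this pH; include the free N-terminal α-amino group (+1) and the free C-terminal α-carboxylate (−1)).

At pH ~7.4 the Lys and Arg side chains are protonated (+1), the Asp and Glu side chains are deprotonated (−1), and with His taken as neutral all other side chains carry no charge.
Positive (K, R): Lys7, Arg11, Arg16 → +3.
Negative (D, E): Asp2, Glu3, Glu18 → −3.
The N-terminus (+1) and C-terminus (−1) cancel.
Net charge = (+3) + (−3) = 0.

0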